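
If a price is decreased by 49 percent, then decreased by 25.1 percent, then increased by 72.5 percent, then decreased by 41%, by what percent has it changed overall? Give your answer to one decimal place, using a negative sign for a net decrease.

A 49% decrease multiplies by 0.51.
Then a 25.1% decrease: 0.51 × 0.749 = 0.38199.
Then a 72.5% increase: 0.38199 × 1.725 = 0.65893275.
Then a 41% decrease: 0.65893275 × 0.59 = 0.3887703225.
Overall factor 0.3887703225, i.e. -61.1%.

-61.1%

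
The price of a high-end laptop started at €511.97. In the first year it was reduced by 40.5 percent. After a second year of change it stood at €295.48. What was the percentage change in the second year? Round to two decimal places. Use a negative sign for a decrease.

After the first year: €511.97 × 0.595 = €304.62215.
Second-year multiplier: €295.48 ÷ €304.62215 ≈ 0.969989.
That is a change of -3.00%.

-3.00%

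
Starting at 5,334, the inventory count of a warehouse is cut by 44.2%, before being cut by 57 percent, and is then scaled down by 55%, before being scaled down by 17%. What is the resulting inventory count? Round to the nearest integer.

After the 44.2% decrease: 5,334 × 0.558 = 2976.372.
57% decrease: 2976.372 × 0.43 = 1279.83996.
After the 55% decrease: 1279.83996 × 0.45 = 575.927982.
17% decrease: 575.927982 × 0.83 = 478.02022506 ≈ 478.

478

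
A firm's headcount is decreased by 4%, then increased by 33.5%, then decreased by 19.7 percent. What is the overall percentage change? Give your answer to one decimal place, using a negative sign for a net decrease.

The combined multiplier is 0.96 × 1.335 × 0.803 = 1.0291248.
That corresponds to an increase of 2.9%.

2.9%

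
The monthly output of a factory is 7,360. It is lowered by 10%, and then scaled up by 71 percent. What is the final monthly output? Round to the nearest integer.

11,327

Each change multiplies by a factor: 0.9 × 1.71 = 1.539.
7,360 × 1.539 = 11327.04 ≈ 11,327.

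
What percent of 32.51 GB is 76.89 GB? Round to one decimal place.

76.89 GB ÷ 32.51 GB ≈ 236.5%.

236.5%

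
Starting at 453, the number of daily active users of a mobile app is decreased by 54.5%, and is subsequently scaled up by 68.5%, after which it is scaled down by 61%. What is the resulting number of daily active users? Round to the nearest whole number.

Each change multiplies by a factor: 0.455 × 1.685 × 0.39 = 0.29900325.
453 × 0.29900325 = 135.44847225 ≈ 135.

135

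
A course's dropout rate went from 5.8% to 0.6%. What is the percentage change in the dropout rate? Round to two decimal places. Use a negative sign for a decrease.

-89.66%

The change is 0.6 − 5.8 = -5.2 percentage points.
Relative to the original 5.8%, that is -5.2 ÷ 5.8 ≈ -89.66%.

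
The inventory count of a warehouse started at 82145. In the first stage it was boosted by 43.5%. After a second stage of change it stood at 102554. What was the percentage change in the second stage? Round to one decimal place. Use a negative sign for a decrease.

After the first stage: 82145 × 1.435 = 117878.075.
Second-stage multiplier: 102554 ÷ 117878.075 ≈ 0.87.
That is a change of -13.0%.

-13.0%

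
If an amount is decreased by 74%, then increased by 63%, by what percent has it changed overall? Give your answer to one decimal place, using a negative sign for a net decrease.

-57.6%

A 74% decrease multiplies by 0.26.
Then a 63% increase: 0.26 × 1.63 = 0.4238.
Overall factor 0.4238, i.e. -57.6%.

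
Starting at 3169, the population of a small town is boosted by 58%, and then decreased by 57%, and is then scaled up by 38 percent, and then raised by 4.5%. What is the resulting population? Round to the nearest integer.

3105

Each change multiplies by a factor: 1.58 × 0.43 × 1.38 × 1.045 = 0.97976274.
3169 × 0.97976274 = 3104.86812306 ≈ 3105.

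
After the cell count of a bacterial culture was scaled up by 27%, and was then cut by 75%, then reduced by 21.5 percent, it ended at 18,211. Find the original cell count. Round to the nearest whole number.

73,067

The overall multiplier applied was 1.27 × 0.25 × 0.785 = 0.2492375.
So the original cell count was 18,211 ÷ 0.2492375 ≈ 73,067.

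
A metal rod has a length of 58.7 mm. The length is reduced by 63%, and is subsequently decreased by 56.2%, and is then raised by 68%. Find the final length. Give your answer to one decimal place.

16.0 mm

After the 63% decrease: 58.7 × 0.37 = 21.719.
After the 56.2% decrease: 21.719 × 0.438 = 9.512922.
After the 68% increase: 9.512922 × 1.68 = 15.98170896 ≈ 16.0.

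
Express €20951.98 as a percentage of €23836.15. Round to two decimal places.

87.90%

€20951.98 ÷ €23836.15 ≈ 87.90%.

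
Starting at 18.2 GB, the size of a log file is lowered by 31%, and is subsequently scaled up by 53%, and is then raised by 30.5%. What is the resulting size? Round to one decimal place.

25.1 GB

Apply the 31% decrease: 18.2 × 0.69 = 12.558.
53% increase: 12.558 × 1.53 = 19.21374.
Apply the 30.5% increase: 19.21374 × 1.305 = 25.0739307 ≈ 25.1.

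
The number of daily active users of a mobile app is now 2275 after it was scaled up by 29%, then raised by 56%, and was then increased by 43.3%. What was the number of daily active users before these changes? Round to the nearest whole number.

The overall multiplier applied was 1.29 × 1.56 × 1.433 = 2.8837692.
So the original number of daily active users was 2275 ÷ 2.8837692 ≈ 789.

789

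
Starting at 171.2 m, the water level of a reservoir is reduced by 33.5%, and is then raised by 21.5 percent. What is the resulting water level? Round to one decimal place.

Each change multiplies by a factor: 0.665 × 1.215 = 0.807975.
171.2 × 0.807975 = 138.32532 ≈ 138.3.

138.3 m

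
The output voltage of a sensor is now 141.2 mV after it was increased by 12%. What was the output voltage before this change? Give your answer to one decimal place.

The overall multiplier applied was 1.12.
So the original output voltage was 141.2 ÷ 1.12 ≈ 126.1 mV.

126.1 mV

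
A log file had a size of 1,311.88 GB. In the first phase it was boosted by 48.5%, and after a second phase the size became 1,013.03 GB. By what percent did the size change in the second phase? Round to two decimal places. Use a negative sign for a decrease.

-48.00%

After the first phase: 1,311.88 × 1.485 = 1948.1418.
Second-phase multiplier: 1,013.03 ÷ 1948.1418 ≈ 0.519998.
That is a change of -48.00%.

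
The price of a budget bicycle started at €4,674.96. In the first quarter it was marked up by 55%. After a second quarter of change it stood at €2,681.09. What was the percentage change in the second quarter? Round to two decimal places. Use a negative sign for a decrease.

After the first quarter: €4,674.96 × 1.55 = €7246.188.
Second-quarter multiplier: €2,681.09 ÷ €7246.188 ≈ 0.37.
That is a change of -63.00%.

-63.00%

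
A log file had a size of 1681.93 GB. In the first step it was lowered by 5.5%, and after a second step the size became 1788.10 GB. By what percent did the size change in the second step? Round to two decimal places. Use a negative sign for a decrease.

12.50%

After the first step: 1681.93 × 0.945 = 1589.42385.
Second-step multiplier: 1788.10 ÷ 1589.42385 ≈ 1.124999.
That is a change of 12.50%.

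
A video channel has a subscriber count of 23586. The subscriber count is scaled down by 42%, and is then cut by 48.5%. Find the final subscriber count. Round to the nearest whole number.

Each change multiplies by a factor: 0.58 × 0.515 = 0.2987.
23586 × 0.2987 = 7045.1382 ≈ 7045.

7045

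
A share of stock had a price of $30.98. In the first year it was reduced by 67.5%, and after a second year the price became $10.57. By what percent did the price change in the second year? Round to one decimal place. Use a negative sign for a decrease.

5.0%

After the first year: $30.98 × 0.325 = $10.0685.
Second-year multiplier: $10.57 ÷ $10.0685 ≈ 1.04981.
That is a change of 5.0%.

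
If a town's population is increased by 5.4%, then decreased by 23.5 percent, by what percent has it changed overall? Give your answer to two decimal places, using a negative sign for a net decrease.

A 5.4% increase multiplies by 1.054.
Then a 23.5% decrease: 1.054 × 0.765 = 0.80631.
Overall factor 0.80631, i.e. -19.37%.

-19.37%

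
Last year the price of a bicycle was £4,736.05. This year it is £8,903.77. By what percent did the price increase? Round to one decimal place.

88.0%

Change: £8,903.77 − £4,736.05 = £4,167.72.
Relative to the original: £4,167.72 ÷ £4,736.05 ≈ 88.0%.
So the price increased by 88.0%.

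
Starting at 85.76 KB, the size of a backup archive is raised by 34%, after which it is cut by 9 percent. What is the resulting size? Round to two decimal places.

34% increase: 85.76 × 1.34 = 114.9184.
After the 9% decrease: 114.9184 × 0.91 = 104.575744 ≈ 104.58.

104.58 KB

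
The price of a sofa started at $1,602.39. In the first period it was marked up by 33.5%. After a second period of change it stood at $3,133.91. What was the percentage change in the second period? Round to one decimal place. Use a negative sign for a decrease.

46.5%

After the first period: $1,602.39 × 1.335 = $2139.19065.
Second-period multiplier: $3,133.91 ÷ $2139.19065 ≈ 1.465.
That is a change of 46.5%.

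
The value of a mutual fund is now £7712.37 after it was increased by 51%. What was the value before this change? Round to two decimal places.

The overall multiplier applied was 1.51.
So the original value was £7712.37 ÷ 1.51 ≈ £5107.53.

£5107.53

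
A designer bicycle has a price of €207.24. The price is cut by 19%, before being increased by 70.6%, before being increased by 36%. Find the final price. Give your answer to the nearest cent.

€389.47

19% decrease: €207.24 × 0.81 = €167.8644.
70.6% increase: €167.8644 × 1.706 = €286.3766664.
36% increase: €286.3766664 × 1.36 = €389.472266304 ≈ €389.47.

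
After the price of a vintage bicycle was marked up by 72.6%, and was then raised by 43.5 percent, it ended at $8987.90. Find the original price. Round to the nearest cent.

$3628.82

Undoing the 43.5% increase: $8987.90 ÷ 1.435 ≈ $6263.344948.
Undoing the 72.6% increase: $6263.344948 ÷ 1.726 ≈ $3628.82.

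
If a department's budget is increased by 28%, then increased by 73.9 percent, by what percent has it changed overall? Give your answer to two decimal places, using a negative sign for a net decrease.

122.59%

The combined multiplier is 1.28 × 1.739 = 2.22592.
That corresponds to an increase of 122.59%.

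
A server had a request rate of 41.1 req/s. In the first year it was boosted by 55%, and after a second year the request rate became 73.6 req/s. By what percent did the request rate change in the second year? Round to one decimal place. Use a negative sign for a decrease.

15.5%

After the first year: 41.1 × 1.55 = 63.705.
Second-year multiplier: 73.6 ÷ 63.705 ≈ 1.15533.
That is a change of 15.5%.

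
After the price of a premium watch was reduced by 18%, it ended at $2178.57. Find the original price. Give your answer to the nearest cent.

The overall multiplier applied was 0.82.
So the original price was $2178.57 ÷ 0.82 ≈ $2656.79.

$2656.79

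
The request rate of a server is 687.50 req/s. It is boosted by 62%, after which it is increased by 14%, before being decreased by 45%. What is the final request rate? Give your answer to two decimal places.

698.32 req/s

Each change multiplies by a factor: 1.62 × 1.14 × 0.55 = 1.01574.
687.50 × 1.01574 = 698.32125 ≈ 698.32.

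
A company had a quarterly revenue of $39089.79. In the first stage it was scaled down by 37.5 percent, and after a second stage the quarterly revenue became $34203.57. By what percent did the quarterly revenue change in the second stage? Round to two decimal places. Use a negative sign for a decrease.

After the first stage: $39089.79 × 0.625 = $24431.11875.
Second-stage multiplier: $34203.57 ÷ $24431.11875 ≈ 1.4.
That is a change of 40.00%.

40.00%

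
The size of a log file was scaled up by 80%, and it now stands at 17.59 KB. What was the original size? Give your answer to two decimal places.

9.77 KB

The overall multiplier applied was 1.8.
So the original size was 17.59 ÷ 1.8 ≈ 9.77 KB.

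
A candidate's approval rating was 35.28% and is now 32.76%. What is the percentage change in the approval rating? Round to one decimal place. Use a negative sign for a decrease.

-7.1%

The change is 32.76 − 35.28 = -2.52 percentage points.
Relative to the original 35.28%, that is -2.52 ÷ 35.28 ≈ -7.1%.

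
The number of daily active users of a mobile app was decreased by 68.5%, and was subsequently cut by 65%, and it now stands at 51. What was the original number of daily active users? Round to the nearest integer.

Undoing the 65% decrease: 51 ÷ 0.35 ≈ 145.714286.
Undoing the 68.5% decrease: 145.714286 ÷ 0.315 ≈ 463.

463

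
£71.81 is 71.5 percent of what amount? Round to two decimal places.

£71.81 ÷ 0.715 ≈ £100.43.

£100.43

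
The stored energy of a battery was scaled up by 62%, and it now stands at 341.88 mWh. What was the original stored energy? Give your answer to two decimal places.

The overall multiplier applied was 1.62.
So the original stored energy was 341.88 ÷ 1.62 ≈ 211.04 mWh.

211.04 mWh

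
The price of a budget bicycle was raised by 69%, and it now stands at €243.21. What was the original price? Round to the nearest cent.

The overall multiplier applied was 1.69.
So the original price was €243.21 ÷ 1.69 ≈ €143.91.

€143.91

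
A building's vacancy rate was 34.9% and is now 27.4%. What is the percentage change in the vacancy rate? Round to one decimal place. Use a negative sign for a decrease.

-21.5%

The change is 27.4 − 34.9 = -7.5 percentage points.
Relative to the original 34.9%, that is -7.5 ÷ 34.9 ≈ -21.5%.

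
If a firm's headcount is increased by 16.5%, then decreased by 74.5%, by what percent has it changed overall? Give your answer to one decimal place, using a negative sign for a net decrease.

The combined multiplier is 1.165 × 0.255 = 0.297075.
That corresponds to a decrease of 70.3%.

-70.3%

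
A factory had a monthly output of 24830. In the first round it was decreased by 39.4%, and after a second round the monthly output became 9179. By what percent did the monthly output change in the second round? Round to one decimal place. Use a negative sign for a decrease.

-39.0%

After the first round: 24830 × 0.606 = 15046.98.
Second-round multiplier: 9179 ÷ 15046.98 ≈ 0.61002.
That is a change of -39.0%.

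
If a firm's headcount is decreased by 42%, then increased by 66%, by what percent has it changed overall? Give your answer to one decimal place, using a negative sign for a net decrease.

-3.7%

The combined multiplier is 0.58 × 1.66 = 0.9628.
That corresponds to a decrease of 3.7%.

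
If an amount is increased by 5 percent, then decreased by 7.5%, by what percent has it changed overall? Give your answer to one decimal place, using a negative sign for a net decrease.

A 5% increase multiplies by 1.05.
Then a 7.5% decrease: 1.05 × 0.925 = 0.97125.
Overall factor 0.97125, i.e. -2.9%.

-2.9%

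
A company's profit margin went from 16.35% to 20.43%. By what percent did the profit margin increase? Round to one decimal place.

25.0%

The change is 20.43 − 16.35 = 4.08 percentage points.
Relative to the original 16.35%, that is 4.08 ÷ 16.35 ≈ 25.0%.
So the profit margin rose by 25.0%.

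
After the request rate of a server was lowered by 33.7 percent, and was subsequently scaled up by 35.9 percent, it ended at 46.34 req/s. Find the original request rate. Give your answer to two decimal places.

51.43 req/s

The overall multiplier applied was 0.663 × 1.359 = 0.901017.
So the original request rate was 46.34 ÷ 0.901017 ≈ 51.43 req/s.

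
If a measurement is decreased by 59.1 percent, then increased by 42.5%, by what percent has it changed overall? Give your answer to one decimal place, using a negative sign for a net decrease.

A 59.1% decrease multiplies by 0.409.
Then a 42.5% increase: 0.409 × 1.425 = 0.582825.
Overall factor 0.582825, i.e. -41.7%.

-41.7%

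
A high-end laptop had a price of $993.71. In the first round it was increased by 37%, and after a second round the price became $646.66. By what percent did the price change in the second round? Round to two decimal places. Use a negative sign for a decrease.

After the first round: $993.71 × 1.37 = $1361.3827.
Second-round multiplier: $646.66 ÷ $1361.3827 ≈ 0.475002.
That is a change of -52.50%.

-52.50%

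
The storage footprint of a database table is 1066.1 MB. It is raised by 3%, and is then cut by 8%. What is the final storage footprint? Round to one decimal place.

Each change multiplies by a factor: 1.03 × 0.92 = 0.9476.
1066.1 × 0.9476 = 1010.23636 ≈ 1010.2.

1010.2 MB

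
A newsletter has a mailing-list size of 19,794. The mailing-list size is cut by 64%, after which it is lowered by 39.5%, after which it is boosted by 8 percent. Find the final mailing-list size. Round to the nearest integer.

Apply the 64% decrease: 19,794 × 0.36 = 7125.84.
39.5% decrease: 7125.84 × 0.605 = 4311.1332.
After the 8% increase: 4311.1332 × 1.08 = 4656.023856 ≈ 4,656.

4,656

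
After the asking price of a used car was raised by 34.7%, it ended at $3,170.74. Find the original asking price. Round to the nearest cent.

$2,353.93

The overall multiplier applied was 1.347.
So the original asking price was $3,170.74 ÷ 1.347 ≈ $2,353.93.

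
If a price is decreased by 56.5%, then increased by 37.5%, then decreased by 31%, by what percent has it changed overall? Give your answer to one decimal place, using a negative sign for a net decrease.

The combined multiplier is 0.435 × 1.375 × 0.69 = 0.41270625.
That corresponds to a decrease of 58.7%.

-58.7%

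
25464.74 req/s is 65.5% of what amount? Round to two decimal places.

25464.74 req/s ÷ 0.655 ≈ 38877.47 req/s.

38877.47 req/s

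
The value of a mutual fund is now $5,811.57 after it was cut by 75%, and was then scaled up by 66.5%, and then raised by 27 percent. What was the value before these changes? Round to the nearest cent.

$10,993.49

Undoing the 27% increase: $5,811.57 ÷ 1.27 ≈ $4576.03937.
Undoing the 66.5% increase: $4576.03937 ÷ 1.665 ≈ $2748.371994.
Undoing the 75% decrease: $2748.371994 ÷ 0.25 ≈ $10,993.49.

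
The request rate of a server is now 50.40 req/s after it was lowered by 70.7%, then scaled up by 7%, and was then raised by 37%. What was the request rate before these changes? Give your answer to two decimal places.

Undoing the 37% increase: 50.40 ÷ 1.37 ≈ 36.788321.
Undoing the 7% increase: 36.788321 ÷ 1.07 ≈ 34.381608.
Undoing the 70.7% decrease: 34.381608 ÷ 0.293 ≈ 117.34 req/s.

117.34 req/s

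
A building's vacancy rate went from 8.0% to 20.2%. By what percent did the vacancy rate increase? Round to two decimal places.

152.50%

The change is 20.2 − 8.0 = 12.2 percentage points.
Relative to the original 8.0%, that is 12.2 ÷ 8.0 = 152.50%.
So the vacancy rate rose by 152.50%.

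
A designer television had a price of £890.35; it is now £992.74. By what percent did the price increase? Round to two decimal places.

Change: £992.74 − £890.35 = £102.39.
Relative to the original: £102.39 ÷ £890.35 ≈ 11.50%.
So the price increased by 11.50%.

11.50%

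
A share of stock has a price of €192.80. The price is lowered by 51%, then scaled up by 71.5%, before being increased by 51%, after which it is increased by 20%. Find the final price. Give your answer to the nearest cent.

€293.58

Each change multiplies by a factor: 0.49 × 1.715 × 1.51 × 1.2 = 1.5227142.
€192.80 × 1.5227142 = €293.57929776 ≈ €293.58.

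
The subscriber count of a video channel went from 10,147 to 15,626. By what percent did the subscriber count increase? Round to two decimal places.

Change: 15,626 − 10,147 = 5,479.
Relative to the original: 5,479 ÷ 10,147 ≈ 54.00%.
So the subscriber count increased by 54.00%.

54.00%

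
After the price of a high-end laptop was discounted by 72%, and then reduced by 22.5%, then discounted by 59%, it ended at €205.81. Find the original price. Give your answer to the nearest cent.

The overall multiplier applied was 0.28 × 0.775 × 0.41 = 0.08897.
So the original price was €205.81 ÷ 0.08897 ≈ €2313.25.

€2313.25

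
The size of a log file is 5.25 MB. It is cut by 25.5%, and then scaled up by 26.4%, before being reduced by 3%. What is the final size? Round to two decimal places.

Each change multiplies by a factor: 0.745 × 1.264 × 0.97 = 0.9134296.
5.25 × 0.9134296 = 4.7955054 ≈ 4.80.

4.80 MB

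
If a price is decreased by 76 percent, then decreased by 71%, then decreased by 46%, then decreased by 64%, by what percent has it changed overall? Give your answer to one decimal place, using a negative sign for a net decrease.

-98.6%

A 76% decrease multiplies by 0.24.
Then a 71% decrease: 0.24 × 0.29 = 0.0696.
Then a 46% decrease: 0.0696 × 0.54 = 0.037584.
Then a 64% decrease: 0.037584 × 0.36 = 0.01353024.
Overall factor 0.01353024, i.e. -98.6%.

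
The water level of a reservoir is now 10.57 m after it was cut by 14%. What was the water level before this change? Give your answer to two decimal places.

12.29 m

The overall multiplier applied was 0.86.
So the original water level was 10.57 ÷ 0.86 ≈ 12.29 m.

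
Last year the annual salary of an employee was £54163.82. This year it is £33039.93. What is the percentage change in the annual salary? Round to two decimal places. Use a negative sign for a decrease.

Change: £33039.93 − £54163.82 = -£21123.89.
Relative to the original: -£21123.89 ÷ £54163.82 ≈ -39.00%.

-39.00%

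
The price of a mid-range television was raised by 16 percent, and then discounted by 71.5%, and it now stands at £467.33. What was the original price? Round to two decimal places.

£1413.58

Undoing the 71.5% decrease: £467.33 ÷ 0.285 ≈ £1639.754386.
Undoing the 16% increase: £1639.754386 ÷ 1.16 ≈ £1413.58.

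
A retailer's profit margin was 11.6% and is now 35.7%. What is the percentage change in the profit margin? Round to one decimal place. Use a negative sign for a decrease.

207.8%

The change is 35.7 − 11.6 = 24.1 percentage points.
Relative to the original 11.6%, that is 24.1 ÷ 11.6 ≈ 207.8%.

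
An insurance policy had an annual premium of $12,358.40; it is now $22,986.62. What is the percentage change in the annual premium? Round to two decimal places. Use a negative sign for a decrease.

Change: $22,986.62 − $12,358.40 = $10,628.22.
Relative to the original: $10,628.22 ÷ $12,358.40 ≈ 86.00%.

86.00%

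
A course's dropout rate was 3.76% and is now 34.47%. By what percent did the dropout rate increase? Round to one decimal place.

The change is 34.47 − 3.76 = 30.71 percentage points.
Relative to the original 3.76%, that is 30.71 ÷ 3.76 ≈ 816.8%.
So the dropout rate rose by 816.8%.

816.8%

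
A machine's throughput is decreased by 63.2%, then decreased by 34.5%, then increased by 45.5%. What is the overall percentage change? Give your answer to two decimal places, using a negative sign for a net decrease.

The combined multiplier is 0.368 × 0.655 × 1.455 = 0.3507132.
That corresponds to a decrease of 64.93%.

-64.93%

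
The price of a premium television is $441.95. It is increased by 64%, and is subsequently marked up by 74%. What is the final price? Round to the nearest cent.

$1261.15

Each change multiplies by a factor: 1.64 × 1.74 = 2.8536.
$441.95 × 2.8536 = $1261.14852 ≈ $1261.15.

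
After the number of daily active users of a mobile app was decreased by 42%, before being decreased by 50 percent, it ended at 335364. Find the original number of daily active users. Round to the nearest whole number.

Undoing the 50% decrease: 335364 ÷ 0.5 = 670728.
Undoing the 42% decrease: 670728 ÷ 0.58 ≈ 1156428.

1156428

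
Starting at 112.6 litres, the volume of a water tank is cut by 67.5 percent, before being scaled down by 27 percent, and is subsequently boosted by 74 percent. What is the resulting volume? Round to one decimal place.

46.5 litres

Apply the 67.5% decrease: 112.6 × 0.325 = 36.595.
After the 27% decrease: 36.595 × 0.73 = 26.71435.
After the 74% increase: 26.71435 × 1.74 = 46.482969 ≈ 46.5.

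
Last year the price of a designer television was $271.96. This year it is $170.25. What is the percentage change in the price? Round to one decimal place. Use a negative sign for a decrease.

-37.4%

Change: $170.25 − $271.96 = -$101.71.
Relative to the original: -$101.71 ÷ $271.96 ≈ -37.4%.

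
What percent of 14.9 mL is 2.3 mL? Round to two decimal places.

2.3 mL ÷ 14.9 mL ≈ 15.44%.

15.44%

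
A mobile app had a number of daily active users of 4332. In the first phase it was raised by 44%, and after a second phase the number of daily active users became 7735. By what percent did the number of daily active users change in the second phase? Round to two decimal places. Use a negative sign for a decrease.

After the first phase: 4332 × 1.44 = 6238.08.
Second-phase multiplier: 7735 ÷ 6238.08 ≈ 1.239965.
That is a change of 24.00%.

24.00%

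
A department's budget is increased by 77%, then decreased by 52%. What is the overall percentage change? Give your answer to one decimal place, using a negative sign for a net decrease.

-15.0%

A 77% increase multiplies by 1.77.
Then a 52% decrease: 1.77 × 0.48 = 0.8496.
Overall factor 0.8496, i.e. -15.0%.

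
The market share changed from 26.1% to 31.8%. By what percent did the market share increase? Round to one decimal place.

21.8%

The change is 31.8 − 26.1 = 5.7 percentage points.
Relative to the original 26.1%, that is 5.7 ÷ 26.1 ≈ 21.8%.
So the market share rose by 21.8%.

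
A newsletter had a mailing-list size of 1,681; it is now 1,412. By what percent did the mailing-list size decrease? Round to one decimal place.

16.0%

Change: 1,412 − 1,681 = -269.
Relative to the original: -269 ÷ 1,681 ≈ -16.0%.
So the mailing-list size decreased by 16.0%.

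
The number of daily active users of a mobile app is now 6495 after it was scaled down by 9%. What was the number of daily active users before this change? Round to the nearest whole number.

The overall multiplier applied was 0.91.
So the original number of daily active users was 6495 ÷ 0.91 ≈ 7137.

7137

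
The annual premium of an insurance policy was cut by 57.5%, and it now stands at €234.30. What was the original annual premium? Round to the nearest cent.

€551.29

The overall multiplier applied was 0.425.
So the original annual premium was €234.30 ÷ 0.425 ≈ €551.29.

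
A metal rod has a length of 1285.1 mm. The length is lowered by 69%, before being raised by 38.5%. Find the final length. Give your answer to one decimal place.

551.8 mm

69% decrease: 1285.1 × 0.31 = 398.381.
Apply the 38.5% increase: 398.381 × 1.385 = 551.757685 ≈ 551.8.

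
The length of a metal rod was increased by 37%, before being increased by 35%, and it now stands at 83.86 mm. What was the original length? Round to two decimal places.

45.34 mm

Undoing the 35% increase: 83.86 ÷ 1.35 ≈ 62.118519.
Undoing the 37% increase: 62.118519 ÷ 1.37 ≈ 45.34 mm.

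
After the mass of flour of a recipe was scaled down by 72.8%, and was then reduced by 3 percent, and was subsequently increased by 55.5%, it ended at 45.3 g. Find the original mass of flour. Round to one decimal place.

110.4 g

Undoing the 55.5% increase: 45.3 ÷ 1.555 ≈ 29.131833.
Undoing the 3% decrease: 29.131833 ÷ 0.97 ≈ 30.032818.
Undoing the 72.8% decrease: 30.032818 ÷ 0.272 ≈ 110.4 g.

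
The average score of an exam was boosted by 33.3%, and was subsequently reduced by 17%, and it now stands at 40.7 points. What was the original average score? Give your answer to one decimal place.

36.8 points

The overall multiplier applied was 1.333 × 0.83 = 1.10639.
So the original average score was 40.7 ÷ 1.10639 ≈ 36.8 points.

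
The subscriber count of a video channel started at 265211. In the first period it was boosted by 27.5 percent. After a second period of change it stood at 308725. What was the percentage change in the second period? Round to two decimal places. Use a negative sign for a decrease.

-8.70%

After the first period: 265211 × 1.275 = 338144.025.
Second-period multiplier: 308725 ÷ 338144.025 ≈ 0.912999.
That is a change of -8.70%.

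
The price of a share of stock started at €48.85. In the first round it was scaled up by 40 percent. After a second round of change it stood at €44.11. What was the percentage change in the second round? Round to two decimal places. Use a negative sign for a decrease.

After the first round: €48.85 × 1.4 = €68.39.
Second-round multiplier: €44.11 ÷ €68.39 ≈ 0.644977.
That is a change of -35.50%.

-35.50%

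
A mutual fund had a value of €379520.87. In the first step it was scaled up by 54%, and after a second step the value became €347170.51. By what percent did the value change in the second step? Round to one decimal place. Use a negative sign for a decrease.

After the first step: €379520.87 × 1.54 = €584462.1398.
Second-step multiplier: €347170.51 ÷ €584462.1398 ≈ 0.594.
That is a change of -40.6%.

-40.6%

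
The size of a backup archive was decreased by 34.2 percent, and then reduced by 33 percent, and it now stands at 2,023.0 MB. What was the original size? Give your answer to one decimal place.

4,588.8 MB

The overall multiplier applied was 0.658 × 0.67 = 0.44086.
So the original size was 2,023.0 ÷ 0.44086 ≈ 4,588.8 MB.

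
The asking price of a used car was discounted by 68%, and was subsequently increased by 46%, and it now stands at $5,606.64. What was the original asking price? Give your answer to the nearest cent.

The overall multiplier applied was 0.32 × 1.46 = 0.4672.
So the original asking price was $5,606.64 ÷ 0.4672 ≈ $12,000.51.

$12,000.51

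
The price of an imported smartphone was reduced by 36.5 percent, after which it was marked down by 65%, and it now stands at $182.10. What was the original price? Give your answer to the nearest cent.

$819.35

Undoing the 65% decrease: $182.10 ÷ 0.35 ≈ $520.285714.
Undoing the 36.5% decrease: $520.285714 ÷ 0.635 ≈ $819.35.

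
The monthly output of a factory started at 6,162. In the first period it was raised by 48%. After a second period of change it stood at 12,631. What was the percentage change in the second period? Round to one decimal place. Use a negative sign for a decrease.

38.5%

After the first period: 6,162 × 1.48 = 9119.76.
Second-period multiplier: 12,631 ÷ 9119.76 ≈ 1.38501.
That is a change of 38.5%.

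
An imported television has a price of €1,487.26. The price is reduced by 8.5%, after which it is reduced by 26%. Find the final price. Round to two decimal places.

After the 8.5% decrease: €1,487.26 × 0.915 = €1360.8429.
After the 26% decrease: €1360.8429 × 0.74 = €1007.023746 ≈ €1,007.02.

€1,007.02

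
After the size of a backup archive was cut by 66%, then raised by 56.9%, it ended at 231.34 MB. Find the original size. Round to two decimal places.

The overall multiplier applied was 0.34 × 1.569 = 0.53346.
So the original size was 231.34 ÷ 0.53346 ≈ 433.66 MB.

433.66 MB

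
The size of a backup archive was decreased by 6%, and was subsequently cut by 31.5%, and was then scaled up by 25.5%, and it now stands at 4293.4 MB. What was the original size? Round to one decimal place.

5313.0 MB

Undoing the 25.5% increase: 4293.4 ÷ 1.255 ≈ 3421.035857.
Undoing the 31.5% decrease: 3421.035857 ÷ 0.685 ≈ 4994.21293.
Undoing the 6% decrease: 4994.21293 ÷ 0.94 ≈ 5313.0 MB.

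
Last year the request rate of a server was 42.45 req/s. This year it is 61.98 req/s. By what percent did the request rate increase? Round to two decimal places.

Change: 61.98 − 42.45 = 19.53.
Relative to the original: 19.53 ÷ 42.45 ≈ 46.01%.
So the request rate increased by 46.01%.

46.01%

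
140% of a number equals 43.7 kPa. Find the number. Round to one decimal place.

31.2 kPa

43.7 kPa ÷ 1.4 ≈ 31.2 kPa.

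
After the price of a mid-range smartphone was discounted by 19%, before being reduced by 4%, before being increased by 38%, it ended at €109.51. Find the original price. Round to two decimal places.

Undoing the 38% increase: €109.51 ÷ 1.38 ≈ €79.355072.
Undoing the 4% decrease: €79.355072 ÷ 0.96 ≈ €82.661533.
Undoing the 19% decrease: €82.661533 ÷ 0.81 ≈ €102.05.

€102.05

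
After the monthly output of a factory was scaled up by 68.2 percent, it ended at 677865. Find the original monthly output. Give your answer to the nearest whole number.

The overall multiplier applied was 1.682.
So the original monthly output was 677865 ÷ 1.682 ≈ 403011.

403011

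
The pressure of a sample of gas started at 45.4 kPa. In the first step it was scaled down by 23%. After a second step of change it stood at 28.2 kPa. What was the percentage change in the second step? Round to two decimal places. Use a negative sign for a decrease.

After the first step: 45.4 × 0.77 = 34.958.
Second-step multiplier: 28.2 ÷ 34.958 ≈ 0.806682.
That is a change of -19.33%.

-19.33%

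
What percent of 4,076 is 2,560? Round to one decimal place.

2,560 ÷ 4,076 ≈ 62.8%.

62.8%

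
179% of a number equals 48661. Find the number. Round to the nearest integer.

27185

48661 ÷ 1.79 ≈ 27185.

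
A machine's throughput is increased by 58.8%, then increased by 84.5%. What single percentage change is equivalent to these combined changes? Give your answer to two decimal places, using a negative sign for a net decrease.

The combined multiplier is 1.588 × 1.845 = 2.92986.
That corresponds to an increase of 192.99%.

192.99%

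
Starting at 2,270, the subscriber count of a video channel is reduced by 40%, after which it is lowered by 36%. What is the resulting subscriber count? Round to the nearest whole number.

After the 40% decrease: 2,270 × 0.6 = 1362.
Apply the 36% decrease: 1362 × 0.64 = 871.68 ≈ 872.

872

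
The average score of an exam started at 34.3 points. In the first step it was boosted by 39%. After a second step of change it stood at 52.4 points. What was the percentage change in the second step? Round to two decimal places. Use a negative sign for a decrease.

After the first step: 34.3 × 1.39 = 47.677.
Second-step multiplier: 52.4 ÷ 47.677 ≈ 1.099062.
That is a change of 9.91%.

9.91%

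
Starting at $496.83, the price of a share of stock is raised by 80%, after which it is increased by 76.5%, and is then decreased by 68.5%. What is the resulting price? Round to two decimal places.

$497.21

Each change multiplies by a factor: 1.8 × 1.765 × 0.315 = 1.000755.
$496.83 × 1.000755 = $497.20510665 ≈ $497.21.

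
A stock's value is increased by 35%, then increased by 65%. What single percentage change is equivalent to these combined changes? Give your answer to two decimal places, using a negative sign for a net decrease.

A 35% increase multiplies by 1.35.
Then a 65% increase: 1.35 × 1.65 = 2.2275.
Overall factor 2.2275, i.e. 122.75%.

122.75%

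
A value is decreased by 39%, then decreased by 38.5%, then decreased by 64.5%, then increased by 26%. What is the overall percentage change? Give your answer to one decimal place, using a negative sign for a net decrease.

A 39% decrease multiplies by 0.61.
Then a 38.5% decrease: 0.61 × 0.615 = 0.37515.
Then a 64.5% decrease: 0.37515 × 0.355 = 0.13317825.
Then a 26% increase: 0.13317825 × 1.26 = 0.167804595.
Overall factor 0.167804595, i.e. -83.2%.

-83.2%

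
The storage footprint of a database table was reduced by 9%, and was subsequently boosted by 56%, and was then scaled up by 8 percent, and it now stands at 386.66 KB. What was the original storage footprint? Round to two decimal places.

Undoing the 8% increase: 386.66 ÷ 1.08 ≈ 358.018519.
Undoing the 56% increase: 358.018519 ÷ 1.56 ≈ 229.499051.
Undoing the 9% decrease: 229.499051 ÷ 0.91 ≈ 252.20 KB.

252.20 KB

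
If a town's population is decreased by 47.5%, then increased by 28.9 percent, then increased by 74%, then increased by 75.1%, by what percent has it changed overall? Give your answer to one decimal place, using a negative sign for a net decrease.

A 47.5% decrease multiplies by 0.525.
Then a 28.9% increase: 0.525 × 1.289 = 0.676725.
Then a 74% increase: 0.676725 × 1.74 = 1.1775015.
Then a 75.1% increase: 1.1775015 × 1.751 = 2.0618051265.
Overall factor 2.0618051265, i.e. 106.2%.

106.2%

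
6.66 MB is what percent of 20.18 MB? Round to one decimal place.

6.66 MB ÷ 20.18 MB ≈ 33.0%.

33.0%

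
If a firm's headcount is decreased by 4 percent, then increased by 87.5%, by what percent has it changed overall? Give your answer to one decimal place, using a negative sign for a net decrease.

A 4% decrease multiplies by 0.96.
Then an 87.5% increase: 0.96 × 1.875 = 1.8.
Overall factor 1.8, i.e. 80.0%.

80.0%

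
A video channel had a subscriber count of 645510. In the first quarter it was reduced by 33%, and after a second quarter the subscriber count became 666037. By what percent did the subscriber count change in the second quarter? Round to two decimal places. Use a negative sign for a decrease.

54.00%

After the first quarter: 645510 × 0.67 = 432491.7.
Second-quarter multiplier: 666037 ÷ 432491.7 ≈ 1.539999.
That is a change of 54.00%.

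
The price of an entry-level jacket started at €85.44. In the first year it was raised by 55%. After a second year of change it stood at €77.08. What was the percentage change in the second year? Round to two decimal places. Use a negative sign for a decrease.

-41.80%

After the first year: €85.44 × 1.55 = €132.432.
Second-year multiplier: €77.08 ÷ €132.432 ≈ 0.582035.
That is a change of -41.80%.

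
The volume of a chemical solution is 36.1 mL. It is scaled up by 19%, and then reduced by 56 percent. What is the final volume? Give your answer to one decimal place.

18.9 mL

19% increase: 36.1 × 1.19 = 42.959.
Apply the 56% decrease: 42.959 × 0.44 = 18.90196 ≈ 18.9.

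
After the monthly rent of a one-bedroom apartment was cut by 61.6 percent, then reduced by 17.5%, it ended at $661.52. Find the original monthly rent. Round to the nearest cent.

$2,088.13

The overall multiplier applied was 0.384 × 0.825 = 0.3168.
So the original monthly rent was $661.52 ÷ 0.3168 ≈ $2,088.13.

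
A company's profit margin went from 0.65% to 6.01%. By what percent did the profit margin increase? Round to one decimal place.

The change is 6.01 − 0.65 = 5.36 percentage points.
Relative to the original 0.65%, that is 5.36 ÷ 0.65 ≈ 824.6%.
So the profit margin rose by 824.6%.

824.6%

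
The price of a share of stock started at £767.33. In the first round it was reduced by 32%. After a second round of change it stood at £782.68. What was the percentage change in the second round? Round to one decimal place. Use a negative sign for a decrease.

After the first round: £767.33 × 0.68 = £521.7844.
Second-round multiplier: £782.68 ÷ £521.7844 ≈ 1.50001.
That is a change of 50.0%.

50.0%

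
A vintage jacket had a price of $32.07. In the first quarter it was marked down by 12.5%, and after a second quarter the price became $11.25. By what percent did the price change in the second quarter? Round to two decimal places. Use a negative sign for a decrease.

-59.91%

After the first quarter: $32.07 × 0.875 = $28.06125.
Second-quarter multiplier: $11.25 ÷ $28.06125 ≈ 0.400909.
That is a change of -59.91%.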